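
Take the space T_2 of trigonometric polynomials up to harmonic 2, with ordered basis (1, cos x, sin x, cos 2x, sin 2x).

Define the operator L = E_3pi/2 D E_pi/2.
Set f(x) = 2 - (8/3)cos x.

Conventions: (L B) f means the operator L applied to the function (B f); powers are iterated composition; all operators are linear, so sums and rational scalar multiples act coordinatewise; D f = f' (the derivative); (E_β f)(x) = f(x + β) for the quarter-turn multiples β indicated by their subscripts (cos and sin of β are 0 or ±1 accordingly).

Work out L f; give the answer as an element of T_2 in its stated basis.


the result is g(x) = (8/3)sin x

E_pi/2 f = 2 + (8/3)sin x
D E_pi/2 f = (8/3)cos x
E_3pi/2 (D E_pi/2) f = (8/3)sin x


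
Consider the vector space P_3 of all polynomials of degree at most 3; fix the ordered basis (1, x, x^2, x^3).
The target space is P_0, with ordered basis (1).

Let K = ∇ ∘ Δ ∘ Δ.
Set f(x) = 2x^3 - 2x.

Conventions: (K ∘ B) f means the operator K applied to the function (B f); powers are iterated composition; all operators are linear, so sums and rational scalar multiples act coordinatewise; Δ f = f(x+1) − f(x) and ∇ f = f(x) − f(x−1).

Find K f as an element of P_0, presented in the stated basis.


Δ f = 6x^2 + 6x
Δ Δ f = 12x + 12
∇ Δ Δ f = 12

the result is g(x) = 12


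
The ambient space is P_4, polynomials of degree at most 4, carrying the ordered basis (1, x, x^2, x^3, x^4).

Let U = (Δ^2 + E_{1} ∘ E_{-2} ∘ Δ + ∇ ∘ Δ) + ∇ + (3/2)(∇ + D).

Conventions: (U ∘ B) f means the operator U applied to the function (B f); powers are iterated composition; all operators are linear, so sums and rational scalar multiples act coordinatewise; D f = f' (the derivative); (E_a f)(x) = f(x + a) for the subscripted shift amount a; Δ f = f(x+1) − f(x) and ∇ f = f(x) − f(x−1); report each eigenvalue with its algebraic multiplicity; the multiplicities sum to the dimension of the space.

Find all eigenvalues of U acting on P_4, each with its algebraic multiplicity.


image of 1: 0
image of x: 5
image of x^2: 10x + 1/2
image of x^3: 15x^2 + (3/2)x + 19/2
image of x^4: 20x^3 + 3x^2 + 38x + 25/2
the matrix is upper triangular; its diagonal is (0, 0, 0, 0, 0)
for a triangular matrix the eigenvalues are the diagonal entries, with algebraic multiplicity their repetition count

λ = 0 (multiplicity 5)


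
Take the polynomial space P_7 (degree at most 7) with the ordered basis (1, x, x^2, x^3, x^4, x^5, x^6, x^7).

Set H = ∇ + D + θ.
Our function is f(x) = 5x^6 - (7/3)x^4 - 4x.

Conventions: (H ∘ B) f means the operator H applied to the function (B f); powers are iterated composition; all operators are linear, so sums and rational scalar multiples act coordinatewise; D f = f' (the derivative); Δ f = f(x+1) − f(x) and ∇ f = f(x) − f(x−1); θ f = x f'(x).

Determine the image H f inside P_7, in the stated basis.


g(x) = 30x^6 + 60x^5 - (253/3)x^4 + (244/3)x^3 - 61x^2 + (50/3)x - 32/3

∇ f = 30x^5 - 75x^4 + (272/3)x^3 - 61x^2 + (62/3)x - 20/3
D f = 30x^5 - (28/3)x^3 - 4
θ f = 30x^6 - (28/3)x^4 - 4x
(∇ + D + θ) f = 30x^6 + 60x^5 - (253/3)x^4 + (244/3)x^3 - 61x^2 + (50/3)x - 32/3


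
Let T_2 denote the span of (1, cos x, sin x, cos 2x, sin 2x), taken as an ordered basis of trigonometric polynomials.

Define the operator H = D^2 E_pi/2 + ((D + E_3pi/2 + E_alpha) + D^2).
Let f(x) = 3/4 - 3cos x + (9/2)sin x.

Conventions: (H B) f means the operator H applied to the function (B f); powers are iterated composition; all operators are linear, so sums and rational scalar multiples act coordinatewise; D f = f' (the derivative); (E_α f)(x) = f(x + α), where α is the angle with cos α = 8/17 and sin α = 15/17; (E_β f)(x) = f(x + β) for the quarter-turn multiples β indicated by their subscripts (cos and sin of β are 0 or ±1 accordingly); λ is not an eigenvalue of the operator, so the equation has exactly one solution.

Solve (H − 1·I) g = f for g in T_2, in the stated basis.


g(x) = 3/4 + (87/40)cos x - (111/40)sin x

write g with unknown coordinates in the stated basis and equate coefficients in (H − 1·I) g = f
solving from the highest basis element down gives g = 3/4 + (87/40)cos x - (111/40)sin x
check: H g = 3/2 - (33/40)cos x + (69/40)sin x
so H g − 1·g = 3/4 - 3cos x + (9/2)sin x = f ✓


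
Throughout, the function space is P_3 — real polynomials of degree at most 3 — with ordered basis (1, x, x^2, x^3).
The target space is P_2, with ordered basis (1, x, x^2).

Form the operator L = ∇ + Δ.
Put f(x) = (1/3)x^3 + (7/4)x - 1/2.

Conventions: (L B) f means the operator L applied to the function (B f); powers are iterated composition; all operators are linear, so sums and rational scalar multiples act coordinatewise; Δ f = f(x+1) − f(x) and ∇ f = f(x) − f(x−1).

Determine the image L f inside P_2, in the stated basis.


∇ f = x^2 - x + 25/12
Δ f = x^2 + x + 25/12
(∇ + Δ) f = 2x^2 + 25/6

the result is g(x) = 2x^2 + 25/6


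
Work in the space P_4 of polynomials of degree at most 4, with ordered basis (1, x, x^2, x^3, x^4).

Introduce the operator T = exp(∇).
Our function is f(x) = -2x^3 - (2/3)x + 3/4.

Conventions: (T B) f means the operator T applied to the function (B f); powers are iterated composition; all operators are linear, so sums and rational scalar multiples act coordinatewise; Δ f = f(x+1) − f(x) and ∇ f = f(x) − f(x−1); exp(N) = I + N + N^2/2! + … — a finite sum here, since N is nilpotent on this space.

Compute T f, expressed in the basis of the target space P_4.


the result is g(x) = -2x^3 - 6x^2 - (2/3)x + 25/12

order-1 term: -6x^2 + 6x - 8/3
order-2 term: -6x + 6
order-3 term: -2
the series for exp(∇) f terminates at order 3
exp(∇) f = -2x^3 - 6x^2 - (2/3)x + 25/12


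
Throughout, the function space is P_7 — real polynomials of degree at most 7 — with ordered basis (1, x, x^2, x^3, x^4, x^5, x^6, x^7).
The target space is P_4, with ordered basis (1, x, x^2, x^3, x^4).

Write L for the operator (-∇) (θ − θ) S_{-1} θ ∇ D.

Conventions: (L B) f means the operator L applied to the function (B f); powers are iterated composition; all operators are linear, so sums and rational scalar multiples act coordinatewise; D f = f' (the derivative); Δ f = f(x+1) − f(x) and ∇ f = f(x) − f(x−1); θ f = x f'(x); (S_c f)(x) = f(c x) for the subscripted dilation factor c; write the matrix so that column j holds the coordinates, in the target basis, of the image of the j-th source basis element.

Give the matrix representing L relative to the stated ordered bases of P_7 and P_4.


image of 1: 0
image of x: 0
image of x^2: 0
image of x^3: 0
image of x^4: 0
image of x^5: 0
image of x^6: 0
image of x^7: 0
each image's coordinates form column j of the matrix

the matrix is [[0, 0, 0, 0, 0, 0, 0, 0]; [0, 0, 0, 0, 0, 0, 0, 0]; [0, 0, 0, 0, 0, 0, 0, 0]; [0, 0, 0, 0, 0, 0, 0, 0]; [0, 0, 0, 0, 0, 0, 0, 0]] (rows listed top to bottom)


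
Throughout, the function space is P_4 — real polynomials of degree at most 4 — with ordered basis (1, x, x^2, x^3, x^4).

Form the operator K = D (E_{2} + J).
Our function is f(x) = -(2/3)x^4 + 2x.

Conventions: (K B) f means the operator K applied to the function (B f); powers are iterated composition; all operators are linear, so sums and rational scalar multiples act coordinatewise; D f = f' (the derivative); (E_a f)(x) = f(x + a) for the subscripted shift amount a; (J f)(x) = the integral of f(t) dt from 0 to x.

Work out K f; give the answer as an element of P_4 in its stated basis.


E_{2} f = -(2/3)x^4 - (16/3)x^3 - 16x^2 - (58/3)x - 20/3
J f = -(2/15)x^5 + x^2
(E_{2} + J) f = -(2/15)x^5 - (2/3)x^4 - (16/3)x^3 - 15x^2 - (58/3)x - 20/3
D (E_{2} + J) f = -(2/3)x^4 - (8/3)x^3 - 16x^2 - 30x - 58/3

g(x) = -(2/3)x^4 - (8/3)x^3 - 16x^2 - 30x - 58/3


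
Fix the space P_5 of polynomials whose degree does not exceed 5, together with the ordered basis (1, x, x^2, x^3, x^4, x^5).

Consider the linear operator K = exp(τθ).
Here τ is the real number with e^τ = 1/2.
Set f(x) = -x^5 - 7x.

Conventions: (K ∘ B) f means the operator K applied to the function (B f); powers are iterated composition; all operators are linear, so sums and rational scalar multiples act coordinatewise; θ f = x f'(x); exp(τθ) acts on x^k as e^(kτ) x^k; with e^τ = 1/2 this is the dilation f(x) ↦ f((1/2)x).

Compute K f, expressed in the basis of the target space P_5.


the result is g(x) = -(1/32)x^5 - (7/2)x

exp(τθ) x^k = e^(kτ) x^k; with e^τ = 1/2 this sends x^k to (1/2)^k x^k
x ↦ 1/2 x
x^5 ↦ 1/32 x^5
applying this coordinatewise to f: exp(τθ) f = -(1/32)x^5 - (7/2)x


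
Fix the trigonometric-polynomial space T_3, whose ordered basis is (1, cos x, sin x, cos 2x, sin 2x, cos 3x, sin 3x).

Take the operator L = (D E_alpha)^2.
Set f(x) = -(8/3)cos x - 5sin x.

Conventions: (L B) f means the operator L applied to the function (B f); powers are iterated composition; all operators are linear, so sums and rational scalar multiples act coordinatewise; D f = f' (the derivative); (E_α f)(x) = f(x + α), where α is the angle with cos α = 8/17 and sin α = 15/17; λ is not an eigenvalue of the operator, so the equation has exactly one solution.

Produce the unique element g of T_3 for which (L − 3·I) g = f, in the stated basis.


the image equals g(x) = (512/1443)cos x + (2085/962)sin x

write g with unknown coordinates in the stated basis and equate coefficients in (L − 3·I) g = f
solving from the highest basis element down gives g = (512/1443)cos x + (2085/962)sin x
check: L g = -(2312/1443)cos x + (1445/962)sin x
so L g − 3·g = -(8/3)cos x - 5sin x = f ✓


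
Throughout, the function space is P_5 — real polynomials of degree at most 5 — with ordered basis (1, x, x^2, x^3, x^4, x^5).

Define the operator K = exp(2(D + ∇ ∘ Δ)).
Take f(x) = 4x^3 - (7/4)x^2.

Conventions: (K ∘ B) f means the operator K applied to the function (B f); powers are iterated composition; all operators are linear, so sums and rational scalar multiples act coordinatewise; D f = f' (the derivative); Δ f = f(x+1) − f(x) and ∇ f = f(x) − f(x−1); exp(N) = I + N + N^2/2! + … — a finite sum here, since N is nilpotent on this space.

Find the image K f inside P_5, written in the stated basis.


order-1 term: 24x^2 + 41x - 7
order-2 term: 48x + 89
order-3 term: 32
the series for exp(2(D + ∇ ∘ Δ)) f terminates at order 3
exp(2(D + ∇ ∘ Δ)) f = 4x^3 + (89/4)x^2 + 89x + 114

the image equals g(x) = 4x^3 + (89/4)x^2 + 89x + 114


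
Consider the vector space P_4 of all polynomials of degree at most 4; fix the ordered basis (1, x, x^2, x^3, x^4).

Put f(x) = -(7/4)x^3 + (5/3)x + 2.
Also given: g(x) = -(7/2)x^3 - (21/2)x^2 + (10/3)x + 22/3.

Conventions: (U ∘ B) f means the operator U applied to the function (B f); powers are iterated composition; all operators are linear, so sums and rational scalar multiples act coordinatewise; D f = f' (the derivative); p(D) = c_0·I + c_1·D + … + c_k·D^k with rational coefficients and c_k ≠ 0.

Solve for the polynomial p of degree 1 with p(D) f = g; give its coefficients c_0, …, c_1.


D^0 f = -(7/4)x^3 + (5/3)x + 2
D^1 f = -(21/4)x^2 + 5/3
matching coefficients of g against c_0 f + c_1 Df + … from the top degree down determines the c_i
solution: c_0 = 2, c_1 = 2

c_0 = 2, c_1 = 2


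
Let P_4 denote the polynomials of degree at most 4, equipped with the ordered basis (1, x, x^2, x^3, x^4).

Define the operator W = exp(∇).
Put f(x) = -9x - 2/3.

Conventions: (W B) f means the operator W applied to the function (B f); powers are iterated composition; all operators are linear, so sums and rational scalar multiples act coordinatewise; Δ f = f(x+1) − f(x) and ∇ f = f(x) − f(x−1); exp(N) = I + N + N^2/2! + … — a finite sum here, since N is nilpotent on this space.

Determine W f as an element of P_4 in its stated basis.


order-1 term: -9
the series for exp(∇) f terminates at order 1
exp(∇) f = -9x - 29/3

g(x) = -9x - 29/3


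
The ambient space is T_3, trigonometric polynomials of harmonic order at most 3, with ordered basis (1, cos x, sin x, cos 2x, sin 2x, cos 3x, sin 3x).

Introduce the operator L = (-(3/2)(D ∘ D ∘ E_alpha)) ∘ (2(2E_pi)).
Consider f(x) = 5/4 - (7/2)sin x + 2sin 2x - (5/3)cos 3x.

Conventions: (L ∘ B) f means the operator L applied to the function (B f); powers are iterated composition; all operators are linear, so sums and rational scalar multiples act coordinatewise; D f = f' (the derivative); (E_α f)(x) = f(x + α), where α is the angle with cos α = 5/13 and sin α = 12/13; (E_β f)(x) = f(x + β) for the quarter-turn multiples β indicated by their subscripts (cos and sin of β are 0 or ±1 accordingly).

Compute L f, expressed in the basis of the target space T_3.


E_pi f = 5/4 + (7/2)sin x + 2sin 2x + (5/3)cos 3x
(2E_pi) f = 5/2 + 7sin x + 4sin 2x + (10/3)cos 3x
(2(2E_pi)) f = 5 + 14sin x + 8sin 2x + (20/3)cos 3x
E_alpha (2(2E_pi)) f = 5 + (168/13)cos x + (70/13)sin x + (960/169)cos 2x - (952/169)sin 2x - (40700/6591)cos 3x + (5520/2197)sin 3x
D E_alpha (2(2E_pi)) f = (70/13)cos x - (168/13)sin x - (1904/169)cos 2x - (1920/169)sin 2x + (16560/2197)cos 3x + (40700/2197)sin 3x
D D E_alpha (2(2E_pi)) f = -(168/13)cos x - (70/13)sin x - (3840/169)cos 2x + (3808/169)sin 2x + (122100/2197)cos 3x - (49680/2197)sin 3x
(-(3/2)(D ∘ D ∘ E_alpha)) (2(2E_pi)) f = (252/13)cos x + (105/13)sin x + (5760/169)cos 2x - (5712/169)sin 2x - (183150/2197)cos 3x + (74520/2197)sin 3x

the result is g(x) = (252/13)cos x + (105/13)sin x + (5760/169)cos 2x - (5712/169)sin 2x - (183150/2197)cos 3x + (74520/2197)sin 3x


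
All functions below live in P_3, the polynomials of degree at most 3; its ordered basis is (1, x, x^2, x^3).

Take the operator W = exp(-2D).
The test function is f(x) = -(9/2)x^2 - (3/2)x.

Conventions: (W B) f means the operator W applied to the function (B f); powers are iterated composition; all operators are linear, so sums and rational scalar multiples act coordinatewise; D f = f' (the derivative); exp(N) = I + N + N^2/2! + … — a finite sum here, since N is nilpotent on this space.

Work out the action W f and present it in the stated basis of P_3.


order-1 term: 18x + 3
order-2 term: -18
the series for exp(-2D) f terminates at order 2
exp(-2D) f = -(9/2)x^2 + (33/2)x - 15

the image equals g(x) = -(9/2)x^2 + (33/2)x - 15


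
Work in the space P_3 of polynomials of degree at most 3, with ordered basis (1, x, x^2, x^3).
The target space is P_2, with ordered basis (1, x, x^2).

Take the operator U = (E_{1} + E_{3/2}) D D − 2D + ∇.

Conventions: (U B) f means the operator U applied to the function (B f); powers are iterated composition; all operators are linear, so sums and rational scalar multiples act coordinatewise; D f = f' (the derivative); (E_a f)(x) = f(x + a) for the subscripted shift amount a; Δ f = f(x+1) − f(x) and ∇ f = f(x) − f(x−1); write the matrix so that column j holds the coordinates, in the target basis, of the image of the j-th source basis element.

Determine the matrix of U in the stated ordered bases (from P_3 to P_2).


image of 1: 0
image of x: -1
image of x^2: -2x + 3
image of x^3: -3x^2 + 9x + 16
each image's coordinates form column j of the matrix

the matrix is [[0, -1, 3, 16]; [0, 0, -2, 9]; [0, 0, 0, -3]] (rows listed top to bottom)


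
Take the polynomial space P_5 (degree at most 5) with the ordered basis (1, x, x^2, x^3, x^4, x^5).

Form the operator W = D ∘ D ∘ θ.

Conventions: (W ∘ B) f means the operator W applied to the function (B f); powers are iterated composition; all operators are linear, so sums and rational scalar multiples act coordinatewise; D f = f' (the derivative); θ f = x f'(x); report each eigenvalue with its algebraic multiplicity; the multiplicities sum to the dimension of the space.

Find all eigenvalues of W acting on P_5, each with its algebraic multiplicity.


image of 1: 0
image of x: 0
image of x^2: 4
image of x^3: 18x
image of x^4: 48x^2
image of x^5: 100x^3
the matrix is upper triangular; its diagonal is (0, 0, 0, 0, 0, 0)
for a triangular matrix the eigenvalues are the diagonal entries, with algebraic multiplicity their repetition count

λ = 0 (multiplicity 6)


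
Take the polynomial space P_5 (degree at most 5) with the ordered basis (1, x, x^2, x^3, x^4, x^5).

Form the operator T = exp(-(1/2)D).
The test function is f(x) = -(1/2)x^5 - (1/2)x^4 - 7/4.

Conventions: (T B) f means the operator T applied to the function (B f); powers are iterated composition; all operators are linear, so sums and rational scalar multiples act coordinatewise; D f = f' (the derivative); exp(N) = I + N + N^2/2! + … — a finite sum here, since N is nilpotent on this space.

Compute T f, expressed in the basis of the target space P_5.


the result is g(x) = -(1/2)x^5 + (3/4)x^4 - (1/4)x^3 - (1/8)x^2 + (3/32)x - 113/64

order-1 term: (5/4)x^4 + x^3
order-2 term: -(5/4)x^3 - (3/4)x^2
order-3 term: (5/8)x^2 + (1/4)x
order-4 term: -(5/32)x - 1/32
order-5 term: 1/64
the series for exp(-(1/2)D) f terminates at order 5
exp(-(1/2)D) f = -(1/2)x^5 + (3/4)x^4 - (1/4)x^3 - (1/8)x^2 + (3/32)x - 113/64


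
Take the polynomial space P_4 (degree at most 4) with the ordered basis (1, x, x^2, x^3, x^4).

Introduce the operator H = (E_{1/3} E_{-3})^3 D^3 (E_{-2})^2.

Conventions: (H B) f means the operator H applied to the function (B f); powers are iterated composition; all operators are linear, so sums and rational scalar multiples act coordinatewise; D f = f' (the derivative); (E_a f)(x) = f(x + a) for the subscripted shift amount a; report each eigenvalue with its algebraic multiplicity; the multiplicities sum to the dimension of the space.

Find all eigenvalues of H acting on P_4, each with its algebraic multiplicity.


λ = 0 (multiplicity 5)

image of 1: 0
image of x: 0
image of x^2: 0
image of x^3: 6
image of x^4: 24x - 288
the matrix is upper triangular; its diagonal is (0, 0, 0, 0, 0)
for a triangular matrix the eigenvalues are the diagonal entries, with algebraic multiplicity their repetition count


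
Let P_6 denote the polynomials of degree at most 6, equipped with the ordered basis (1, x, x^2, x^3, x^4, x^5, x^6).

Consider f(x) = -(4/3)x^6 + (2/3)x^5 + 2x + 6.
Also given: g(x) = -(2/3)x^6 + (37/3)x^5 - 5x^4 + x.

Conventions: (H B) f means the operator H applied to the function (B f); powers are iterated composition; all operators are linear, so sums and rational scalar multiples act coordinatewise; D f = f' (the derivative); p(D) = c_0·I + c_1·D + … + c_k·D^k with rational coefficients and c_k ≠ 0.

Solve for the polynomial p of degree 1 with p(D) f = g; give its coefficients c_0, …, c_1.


p(D) = (1/2)·I − (3/2)·D, i.e. c_0 = 1/2, c_1 = -3/2

D^0 f = -(4/3)x^6 + (2/3)x^5 + 2x + 6
D^1 f = -8x^5 + (10/3)x^4 + 2
matching coefficients of g against c_0 f + c_1 Df + … from the top degree down determines the c_i
solution: c_0 = 1/2, c_1 = -3/2


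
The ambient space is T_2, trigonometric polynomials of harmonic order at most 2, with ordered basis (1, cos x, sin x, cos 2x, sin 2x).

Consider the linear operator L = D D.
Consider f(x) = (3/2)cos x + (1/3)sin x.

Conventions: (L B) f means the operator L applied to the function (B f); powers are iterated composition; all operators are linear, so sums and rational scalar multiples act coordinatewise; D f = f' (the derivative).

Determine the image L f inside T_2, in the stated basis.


the image equals g(x) = -(3/2)cos x - (1/3)sin x

D f = (1/3)cos x - (3/2)sin x
D D f = -(3/2)cos x - (1/3)sin x


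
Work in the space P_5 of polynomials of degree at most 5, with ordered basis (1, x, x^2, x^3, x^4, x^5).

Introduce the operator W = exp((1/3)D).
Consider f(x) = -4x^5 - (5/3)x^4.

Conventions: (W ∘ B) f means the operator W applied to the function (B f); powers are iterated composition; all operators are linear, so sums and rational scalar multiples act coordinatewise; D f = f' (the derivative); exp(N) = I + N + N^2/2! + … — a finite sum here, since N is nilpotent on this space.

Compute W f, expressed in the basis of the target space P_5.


the result is g(x) = -4x^5 - (25/3)x^4 - (20/3)x^3 - (70/27)x^2 - (40/81)x - 1/27

order-1 term: -(20/3)x^4 - (20/9)x^3
order-2 term: -(40/9)x^3 - (10/9)x^2
order-3 term: -(40/27)x^2 - (20/81)x
order-4 term: -(20/81)x - 5/243
order-5 term: -4/243
the series for exp((1/3)D) f terminates at order 5
exp((1/3)D) f = -4x^5 - (25/3)x^4 - (20/3)x^3 - (70/27)x^2 - (40/81)x - 1/27


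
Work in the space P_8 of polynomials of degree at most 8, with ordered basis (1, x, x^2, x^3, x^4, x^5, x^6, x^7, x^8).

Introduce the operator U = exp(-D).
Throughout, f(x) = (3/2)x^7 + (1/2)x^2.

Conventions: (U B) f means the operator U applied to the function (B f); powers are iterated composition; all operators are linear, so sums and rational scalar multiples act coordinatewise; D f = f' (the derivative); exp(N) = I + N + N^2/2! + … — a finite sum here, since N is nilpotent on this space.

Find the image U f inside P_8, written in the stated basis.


g(x) = (3/2)x^7 - (21/2)x^6 + (63/2)x^5 - (105/2)x^4 + (105/2)x^3 - 31x^2 + (19/2)x - 1

order-1 term: -(21/2)x^6 - x
order-2 term: (63/2)x^5 + 1/2
order-3 term: -(105/2)x^4
order-4 term: (105/2)x^3
order-5 term: -(63/2)x^2
order-6 term: (21/2)x
order-7 term: -3/2
the series for exp(-D) f terminates at order 7
exp(-D) f = (3/2)x^7 - (21/2)x^6 + (63/2)x^5 - (105/2)x^4 + (105/2)x^3 - 31x^2 + (19/2)x - 1


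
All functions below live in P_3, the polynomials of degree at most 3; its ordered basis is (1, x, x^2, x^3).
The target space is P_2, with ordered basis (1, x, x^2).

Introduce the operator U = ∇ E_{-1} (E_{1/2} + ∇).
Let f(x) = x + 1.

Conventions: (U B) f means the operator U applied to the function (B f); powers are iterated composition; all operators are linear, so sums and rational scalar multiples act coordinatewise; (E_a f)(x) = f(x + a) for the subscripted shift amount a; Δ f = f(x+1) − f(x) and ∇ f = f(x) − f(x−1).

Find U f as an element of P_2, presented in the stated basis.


the image equals g(x) = 1

E_{1/2} f = x + 3/2
∇ f = 1
(E_{1/2} + ∇) f = x + 5/2
E_{-1} (E_{1/2} + ∇) f = x + 3/2
∇ E_{-1} (E_{1/2} + ∇) f = 1


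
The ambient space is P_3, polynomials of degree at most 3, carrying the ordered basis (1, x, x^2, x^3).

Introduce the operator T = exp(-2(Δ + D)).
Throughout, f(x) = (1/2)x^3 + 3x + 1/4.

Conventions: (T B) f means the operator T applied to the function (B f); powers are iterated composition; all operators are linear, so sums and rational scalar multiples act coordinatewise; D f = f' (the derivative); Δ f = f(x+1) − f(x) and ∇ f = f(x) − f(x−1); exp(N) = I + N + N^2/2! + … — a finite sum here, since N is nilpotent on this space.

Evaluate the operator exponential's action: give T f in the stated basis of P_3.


g(x) = (1/2)x^3 - 6x^2 + 24x - 131/4

order-1 term: -6x^2 - 3x - 13
order-2 term: 24x + 12
order-3 term: -32
the series for exp(-2(Δ + D)) f terminates at order 3
exp(-2(Δ + D)) f = (1/2)x^3 - 6x^2 + 24x - 131/4


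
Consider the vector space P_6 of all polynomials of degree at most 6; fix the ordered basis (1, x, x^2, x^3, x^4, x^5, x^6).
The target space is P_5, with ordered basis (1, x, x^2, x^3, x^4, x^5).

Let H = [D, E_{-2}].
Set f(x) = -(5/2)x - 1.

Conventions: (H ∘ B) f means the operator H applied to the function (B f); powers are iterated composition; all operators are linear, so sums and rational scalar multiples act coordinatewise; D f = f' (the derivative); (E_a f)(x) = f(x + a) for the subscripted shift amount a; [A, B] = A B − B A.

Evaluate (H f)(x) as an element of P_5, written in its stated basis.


the result is g(x) = 0

E_{-2} f = -(5/2)x + 4
D E_{-2} f = -5/2
D f = -5/2
E_{-2} D f = -5/2
[D, E_{-2}] f = 0


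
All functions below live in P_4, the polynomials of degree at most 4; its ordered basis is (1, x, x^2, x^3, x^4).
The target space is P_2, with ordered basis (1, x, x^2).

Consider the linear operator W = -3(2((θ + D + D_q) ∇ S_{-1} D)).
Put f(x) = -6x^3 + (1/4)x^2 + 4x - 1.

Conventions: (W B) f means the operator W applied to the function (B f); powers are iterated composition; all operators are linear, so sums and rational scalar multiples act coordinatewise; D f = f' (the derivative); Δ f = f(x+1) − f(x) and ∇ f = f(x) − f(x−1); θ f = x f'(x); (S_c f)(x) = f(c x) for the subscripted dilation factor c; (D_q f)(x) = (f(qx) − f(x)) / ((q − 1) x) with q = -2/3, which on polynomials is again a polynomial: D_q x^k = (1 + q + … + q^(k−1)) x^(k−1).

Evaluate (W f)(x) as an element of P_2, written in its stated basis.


D f = -18x^2 + (1/2)x + 4
S_{-1} D f = -18x^2 - (1/2)x + 4
∇ S_{-1} D f = -36x + 35/2
θ (∇ S_{-1}) D f = -36x
D (∇ S_{-1}) D f = -36
D_q (∇ S_{-1}) D f = -36
(θ + D + D_q) (∇ S_{-1}) D f = -36x - 72
(2((θ + D + D_q) ∇ S_{-1} D)) f = -72x - 144
(-3(2((θ + D + D_q) ∇ S_{-1} D))) f = 216x + 432

g(x) = 216x + 432


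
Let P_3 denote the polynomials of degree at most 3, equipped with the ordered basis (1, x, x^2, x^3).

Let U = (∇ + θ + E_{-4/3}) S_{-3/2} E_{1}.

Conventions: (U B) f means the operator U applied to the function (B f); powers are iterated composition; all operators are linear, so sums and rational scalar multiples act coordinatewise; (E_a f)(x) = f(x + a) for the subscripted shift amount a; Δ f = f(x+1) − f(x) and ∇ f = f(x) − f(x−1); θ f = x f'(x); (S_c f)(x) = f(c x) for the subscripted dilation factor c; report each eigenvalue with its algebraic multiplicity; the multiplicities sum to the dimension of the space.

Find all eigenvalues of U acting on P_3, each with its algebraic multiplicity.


λ = -27/2 (multiplicity 1), λ = -3 (multiplicity 1), λ = 1 (multiplicity 1), λ = 27/4 (multiplicity 1)

image of 1: 1
image of x: -3x + 3/2
image of x^2: (27/4)x^2 - (15/2)x + 15/4
image of x^3: -(27/2)x^3 + (189/8)x^2 - (171/8)x + 99/8
the matrix is upper triangular; its diagonal is (1, -3, 27/4, -27/2)
for a triangular matrix the eigenvalues are the diagonal entries, with algebraic multiplicity their repetition count


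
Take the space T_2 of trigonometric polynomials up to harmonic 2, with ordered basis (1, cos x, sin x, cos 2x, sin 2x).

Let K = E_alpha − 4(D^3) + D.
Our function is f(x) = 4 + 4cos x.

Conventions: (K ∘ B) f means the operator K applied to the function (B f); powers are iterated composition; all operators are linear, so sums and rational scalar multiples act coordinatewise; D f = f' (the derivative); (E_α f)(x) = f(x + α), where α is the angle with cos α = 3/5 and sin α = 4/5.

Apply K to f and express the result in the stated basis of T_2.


g(x) = 4 + (12/5)cos x - (116/5)sin x

E_alpha f = 4 + (12/5)cos x - (16/5)sin x
D f = -4sin x
D D f = -4cos x
D D D f = 4sin x
(-4(D^3)) f = -16sin x
D f = -4sin x
(E_alpha − 4(D^3) + D) f = 4 + (12/5)cos x - (116/5)sin x


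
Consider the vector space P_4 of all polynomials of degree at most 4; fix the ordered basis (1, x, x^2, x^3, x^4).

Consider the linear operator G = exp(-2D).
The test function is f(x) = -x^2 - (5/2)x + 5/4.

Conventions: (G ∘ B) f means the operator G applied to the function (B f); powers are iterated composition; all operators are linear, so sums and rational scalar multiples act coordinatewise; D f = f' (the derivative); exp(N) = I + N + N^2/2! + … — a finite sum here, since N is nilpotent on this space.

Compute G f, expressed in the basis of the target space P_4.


g(x) = -x^2 + (3/2)x + 9/4

order-1 term: 4x + 5
order-2 term: -4
the series for exp(-2D) f terminates at order 2
exp(-2D) f = -x^2 + (3/2)x + 9/4


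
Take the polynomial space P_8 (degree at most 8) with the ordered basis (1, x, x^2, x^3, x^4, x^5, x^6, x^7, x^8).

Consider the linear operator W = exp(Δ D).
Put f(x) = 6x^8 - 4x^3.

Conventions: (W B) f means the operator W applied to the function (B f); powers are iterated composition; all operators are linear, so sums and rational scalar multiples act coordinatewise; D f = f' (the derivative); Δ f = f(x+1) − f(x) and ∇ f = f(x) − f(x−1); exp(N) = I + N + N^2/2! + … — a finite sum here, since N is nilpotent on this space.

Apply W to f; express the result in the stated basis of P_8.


the image equals g(x) = 6x^8 + 336x^6 + 1008x^5 + 6720x^4 + 21836x^3 + 56448x^2 + 91032x + 70932

order-1 term: 336x^6 + 1008x^5 + 1680x^4 + 1680x^3 + 1008x^2 + 312x + 36
order-2 term: 5040x^4 + 20160x^3 + 35280x^2 + 30240x + 10416
order-3 term: 20160x^2 + 60480x + 50400
order-4 term: 10080
the series for exp(Δ D) f terminates at order 4
exp(Δ D) f = 6x^8 + 336x^6 + 1008x^5 + 6720x^4 + 21836x^3 + 56448x^2 + 91032x + 70932


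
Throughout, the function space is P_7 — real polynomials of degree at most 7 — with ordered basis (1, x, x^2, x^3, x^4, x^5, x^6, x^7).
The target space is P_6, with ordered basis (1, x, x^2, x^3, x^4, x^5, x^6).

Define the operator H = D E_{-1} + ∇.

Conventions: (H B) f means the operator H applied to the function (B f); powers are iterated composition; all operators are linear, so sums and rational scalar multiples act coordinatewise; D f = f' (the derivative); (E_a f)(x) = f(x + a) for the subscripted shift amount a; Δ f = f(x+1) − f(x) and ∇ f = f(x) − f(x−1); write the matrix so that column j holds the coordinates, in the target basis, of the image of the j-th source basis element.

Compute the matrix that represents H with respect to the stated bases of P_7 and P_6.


the matrix is [[0, 2, -3, 4, -5, 6, -7, 8]; [0, 0, 4, -9, 16, -25, 36, -49]; [0, 0, 0, 6, -18, 40, -75, 126]; [0, 0, 0, 0, 8, -30, 80, -175]; [0, 0, 0, 0, 0, 10, -45, 140]; [0, 0, 0, 0, 0, 0, 12, -63]; [0, 0, 0, 0, 0, 0, 0, 14]] (rows listed top to bottom)

image of 1: 0
image of x: 2
image of x^2: 4x - 3
image of x^3: 6x^2 - 9x + 4
image of x^4: 8x^3 - 18x^2 + 16x - 5
image of x^5: 10x^4 - 30x^3 + 40x^2 - 25x + 6
image of x^6: 12x^5 - 45x^4 + 80x^3 - 75x^2 + 36x - 7
image of x^7: 14x^6 - 63x^5 + 140x^4 - 175x^3 + 126x^2 - 49x + 8
each image's coordinates form column j of the matrix


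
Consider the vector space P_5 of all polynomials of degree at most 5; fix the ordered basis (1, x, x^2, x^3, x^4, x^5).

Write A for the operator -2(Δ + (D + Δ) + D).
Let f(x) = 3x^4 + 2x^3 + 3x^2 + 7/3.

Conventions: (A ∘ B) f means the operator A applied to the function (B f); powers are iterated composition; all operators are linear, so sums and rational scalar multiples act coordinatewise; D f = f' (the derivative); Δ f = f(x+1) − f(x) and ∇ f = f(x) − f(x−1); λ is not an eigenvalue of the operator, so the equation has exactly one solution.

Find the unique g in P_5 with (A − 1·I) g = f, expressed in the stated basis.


the image equals g(x) = -3x^4 + 94x^3 - 2187x^2 + 33912x - 788743/3

write g with unknown coordinates in the stated basis and equate coefficients in (A − 1·I) g = f
solving from the highest basis element down gives g = -3x^4 + 94x^3 - 2187x^2 + 33912x - 788743/3
check: A g = 96x^3 - 2184x^2 + 33912x - 262912
so A g − 1·g = 3x^4 + 2x^3 + 3x^2 + 7/3 = f ✓


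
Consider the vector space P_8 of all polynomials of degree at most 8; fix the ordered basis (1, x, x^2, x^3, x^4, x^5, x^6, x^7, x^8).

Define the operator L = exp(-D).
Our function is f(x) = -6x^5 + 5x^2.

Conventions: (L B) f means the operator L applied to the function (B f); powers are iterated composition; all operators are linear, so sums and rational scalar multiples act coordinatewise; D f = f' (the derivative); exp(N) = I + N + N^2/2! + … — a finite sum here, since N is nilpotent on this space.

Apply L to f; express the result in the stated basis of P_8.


the result is g(x) = -6x^5 + 30x^4 - 60x^3 + 65x^2 - 40x + 11

order-1 term: 30x^4 - 10x
order-2 term: -60x^3 + 5
order-3 term: 60x^2
order-4 term: -30x
order-5 term: 6
the series for exp(-D) f terminates at order 5
exp(-D) f = -6x^5 + 30x^4 - 60x^3 + 65x^2 - 40x + 11


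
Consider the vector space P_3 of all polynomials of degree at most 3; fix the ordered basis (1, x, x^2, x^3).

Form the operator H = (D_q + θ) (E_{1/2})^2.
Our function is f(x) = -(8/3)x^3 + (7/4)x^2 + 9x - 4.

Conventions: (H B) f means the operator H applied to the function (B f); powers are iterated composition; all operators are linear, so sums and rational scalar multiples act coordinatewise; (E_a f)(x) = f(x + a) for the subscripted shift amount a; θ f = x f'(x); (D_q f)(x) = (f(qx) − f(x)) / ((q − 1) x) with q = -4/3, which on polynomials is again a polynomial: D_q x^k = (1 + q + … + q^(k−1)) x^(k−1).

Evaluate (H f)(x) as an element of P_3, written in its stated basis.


E_{1/2} f = -(8/3)x^3 - (9/4)x^2 + (35/4)x + 29/48
E_{1/2} E_{1/2} f = -(8/3)x^3 - (25/4)x^2 + (9/2)x + 49/12
D_q (E_{1/2})^2 f = -(104/27)x^2 + (25/12)x + 9/2
θ (E_{1/2})^2 f = -8x^3 - (25/2)x^2 + (9/2)x
(D_q + θ) (E_{1/2})^2 f = -8x^3 - (883/54)x^2 + (79/12)x + 9/2

the result is g(x) = -8x^3 - (883/54)x^2 + (79/12)x + 9/2


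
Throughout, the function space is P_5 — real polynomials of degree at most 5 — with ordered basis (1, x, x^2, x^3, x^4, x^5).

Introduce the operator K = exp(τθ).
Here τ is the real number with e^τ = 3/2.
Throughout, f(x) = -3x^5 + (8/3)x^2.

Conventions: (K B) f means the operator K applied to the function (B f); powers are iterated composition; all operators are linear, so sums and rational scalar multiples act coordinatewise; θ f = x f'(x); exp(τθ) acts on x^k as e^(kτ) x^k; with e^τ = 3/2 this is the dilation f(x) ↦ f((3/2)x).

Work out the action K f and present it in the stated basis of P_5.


the result is g(x) = -(729/32)x^5 + 6x^2

exp(τθ) x^k = e^(kτ) x^k; with e^τ = 3/2 this sends x^k to (3/2)^k x^k
x^2 ↦ 9/4 x^2
x^5 ↦ 243/32 x^5
applying this coordinatewise to f: exp(τθ) f = -(729/32)x^5 + 6x^2


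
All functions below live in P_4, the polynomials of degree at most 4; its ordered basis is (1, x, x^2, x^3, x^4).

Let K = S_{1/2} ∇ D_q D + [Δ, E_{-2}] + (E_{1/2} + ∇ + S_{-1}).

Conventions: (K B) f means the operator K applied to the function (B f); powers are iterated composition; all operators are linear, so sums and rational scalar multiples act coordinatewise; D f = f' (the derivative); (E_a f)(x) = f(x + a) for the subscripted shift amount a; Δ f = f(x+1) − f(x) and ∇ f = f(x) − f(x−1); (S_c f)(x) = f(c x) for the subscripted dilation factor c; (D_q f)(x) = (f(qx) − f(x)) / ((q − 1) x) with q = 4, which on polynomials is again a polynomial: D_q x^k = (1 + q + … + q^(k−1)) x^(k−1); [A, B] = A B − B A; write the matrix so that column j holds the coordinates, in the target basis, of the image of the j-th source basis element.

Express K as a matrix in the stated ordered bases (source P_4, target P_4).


image of 1: 2
image of x: 3/2
image of x^2: 2x^2 + 3x - 3/4
image of x^3: (9/2)x^2 - (9/4)x + 129/8
image of x^4: 2x^4 + 6x^3 - (9/2)x^2 + (177/2)x - 1359/16
each image's coordinates form column j of the matrix

the matrix is [[2, 3/2, -3/4, 129/8, -1359/16]; [0, 0, 3, -9/4, 177/2]; [0, 0, 2, 9/2, -9/2]; [0, 0, 0, 0, 6]; [0, 0, 0, 0, 2]] (rows listed top to bottom)


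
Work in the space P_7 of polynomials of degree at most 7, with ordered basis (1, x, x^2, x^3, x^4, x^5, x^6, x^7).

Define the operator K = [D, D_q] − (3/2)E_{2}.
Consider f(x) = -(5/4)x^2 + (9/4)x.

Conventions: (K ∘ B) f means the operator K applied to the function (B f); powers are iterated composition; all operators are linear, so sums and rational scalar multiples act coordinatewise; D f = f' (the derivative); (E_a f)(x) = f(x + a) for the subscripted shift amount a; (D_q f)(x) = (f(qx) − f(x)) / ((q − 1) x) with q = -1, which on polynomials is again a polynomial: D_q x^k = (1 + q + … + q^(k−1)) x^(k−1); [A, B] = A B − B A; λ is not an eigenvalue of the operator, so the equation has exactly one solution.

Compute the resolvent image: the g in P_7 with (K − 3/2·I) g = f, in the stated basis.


write g with unknown coordinates in the stated basis and equate coefficients in (K − 3/2·I) g = f
solving from the highest basis element down gives g = (5/12)x^2 - (19/12)x + 17/36
check: K g = -(5/8)x^2 - (1/8)x + 17/24
so K g − 3/2·g = -(5/4)x^2 + (9/4)x = f ✓

the result is g(x) = (5/12)x^2 - (19/12)x + 17/36


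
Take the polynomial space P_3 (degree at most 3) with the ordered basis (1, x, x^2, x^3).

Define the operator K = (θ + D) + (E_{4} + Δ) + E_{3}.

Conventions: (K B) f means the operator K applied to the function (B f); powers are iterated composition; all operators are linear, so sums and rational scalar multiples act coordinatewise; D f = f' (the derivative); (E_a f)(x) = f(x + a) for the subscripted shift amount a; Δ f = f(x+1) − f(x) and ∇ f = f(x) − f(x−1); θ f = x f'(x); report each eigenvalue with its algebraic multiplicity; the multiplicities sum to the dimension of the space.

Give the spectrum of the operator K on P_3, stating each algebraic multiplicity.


λ = 2 (multiplicity 1), λ = 3 (multiplicity 1), λ = 4 (multiplicity 1), λ = 5 (multiplicity 1)

image of 1: 2
image of x: 3x + 9
image of x^2: 4x^2 + 18x + 26
image of x^3: 5x^3 + 27x^2 + 78x + 92
the matrix is upper triangular; its diagonal is (2, 3, 4, 5)
for a triangular matrix the eigenvalues are the diagonal entries, with algebraic multiplicity their repetition count


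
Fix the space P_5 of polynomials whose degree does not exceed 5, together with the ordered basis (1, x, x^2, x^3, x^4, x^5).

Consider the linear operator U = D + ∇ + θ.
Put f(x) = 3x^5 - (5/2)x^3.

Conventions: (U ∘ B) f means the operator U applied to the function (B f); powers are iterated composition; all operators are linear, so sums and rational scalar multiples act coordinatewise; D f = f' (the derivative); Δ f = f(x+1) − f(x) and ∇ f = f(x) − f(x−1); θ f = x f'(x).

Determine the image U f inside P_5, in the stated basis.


D f = 15x^4 - (15/2)x^2
∇ f = 15x^4 - 30x^3 + (45/2)x^2 - (15/2)x + 1/2
θ f = 15x^5 - (15/2)x^3
(D + ∇ + θ) f = 15x^5 + 30x^4 - (75/2)x^3 + 15x^2 - (15/2)x + 1/2

g(x) = 15x^5 + 30x^4 - (75/2)x^3 + 15x^2 - (15/2)x + 1/2


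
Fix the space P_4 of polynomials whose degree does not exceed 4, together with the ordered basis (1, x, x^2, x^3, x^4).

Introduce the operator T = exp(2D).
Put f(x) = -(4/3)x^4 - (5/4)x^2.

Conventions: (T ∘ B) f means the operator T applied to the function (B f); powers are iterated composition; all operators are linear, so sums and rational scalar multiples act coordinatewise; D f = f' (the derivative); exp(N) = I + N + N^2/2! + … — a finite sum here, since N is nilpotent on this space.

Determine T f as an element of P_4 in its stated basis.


g(x) = -(4/3)x^4 - (32/3)x^3 - (133/4)x^2 - (143/3)x - 79/3

order-1 term: -(32/3)x^3 - 5x
order-2 term: -32x^2 - 5
order-3 term: -(128/3)x
order-4 term: -64/3
the series for exp(2D) f terminates at order 4
exp(2D) f = -(4/3)x^4 - (32/3)x^3 - (133/4)x^2 - (143/3)x - 79/3


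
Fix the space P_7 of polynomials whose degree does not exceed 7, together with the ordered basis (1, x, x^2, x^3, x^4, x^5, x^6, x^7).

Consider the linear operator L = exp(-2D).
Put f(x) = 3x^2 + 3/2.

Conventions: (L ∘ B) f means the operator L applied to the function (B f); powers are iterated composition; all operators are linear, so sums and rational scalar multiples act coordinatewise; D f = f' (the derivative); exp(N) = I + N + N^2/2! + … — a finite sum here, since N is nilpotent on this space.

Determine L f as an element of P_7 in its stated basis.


order-1 term: -12x
order-2 term: 12
the series for exp(-2D) f terminates at order 2
exp(-2D) f = 3x^2 - 12x + 27/2

the image equals g(x) = 3x^2 - 12x + 27/2


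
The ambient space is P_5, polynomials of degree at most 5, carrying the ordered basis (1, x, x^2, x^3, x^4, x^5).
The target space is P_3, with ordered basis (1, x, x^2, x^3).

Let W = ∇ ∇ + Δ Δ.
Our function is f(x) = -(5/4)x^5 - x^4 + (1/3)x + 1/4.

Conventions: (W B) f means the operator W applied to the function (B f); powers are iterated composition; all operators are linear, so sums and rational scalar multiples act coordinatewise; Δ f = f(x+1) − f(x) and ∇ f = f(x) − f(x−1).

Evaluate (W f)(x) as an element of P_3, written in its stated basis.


∇ f = -(25/4)x^4 + (17/2)x^3 - (13/2)x^2 + (9/4)x + 1/12
∇ ∇ f = -25x^3 + 63x^2 - (127/2)x + 47/2
Δ f = -(25/4)x^4 - (33/2)x^3 - (37/2)x^2 - (41/4)x - 23/12
Δ Δ f = -25x^3 - 87x^2 - (223/2)x - 103/2
(∇ ∇ + Δ Δ) f = -50x^3 - 24x^2 - 175x - 28

the result is g(x) = -50x^3 - 24x^2 - 175x - 28
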